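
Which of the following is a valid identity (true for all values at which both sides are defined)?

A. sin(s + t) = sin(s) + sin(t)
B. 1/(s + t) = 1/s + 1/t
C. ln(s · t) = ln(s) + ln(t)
A: fails at (2, 3) — LHS = sin(5) ≈ -0.9589, RHS = sin(3) + sin(2) ≈ 1.05.
B: fails at (1, 1) — LHS = 1/2, RHS = 2.
C: holds — e.g. at (4, 5), both sides equal ln(20) ≈ 2.996.

Answer: C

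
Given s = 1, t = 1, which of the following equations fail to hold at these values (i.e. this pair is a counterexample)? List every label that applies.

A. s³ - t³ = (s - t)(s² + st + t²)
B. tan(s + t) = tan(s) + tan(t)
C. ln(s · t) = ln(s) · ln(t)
B

Evaluating each claim at the given values:
A. LHS = 0, RHS = 0 → holds here (LHS = RHS)
B. LHS = tan(2) ≈ -2.185, RHS = 2·tan(1) ≈ 3.115 → fails here (LHS ≠ RHS)
C. LHS = 0, RHS = 0 → holds here (LHS = RHS)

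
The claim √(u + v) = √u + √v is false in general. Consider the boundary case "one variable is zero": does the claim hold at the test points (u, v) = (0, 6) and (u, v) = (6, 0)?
Yes, holds at both test points

At (0, 6): LHS = √(6) ≈ 2.449, RHS = √(6) ≈ 2.449 → equal
At (6, 0): LHS = √(6) ≈ 2.449, RHS = √(6) ≈ 2.449 → equal

So the claim does hold at both of these boundary points, even though it is not an identity.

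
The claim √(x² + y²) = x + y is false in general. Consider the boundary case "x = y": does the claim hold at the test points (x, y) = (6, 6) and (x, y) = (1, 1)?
No, fails at both test points

At (6, 6): LHS = 6·√(2) ≈ 8.485 ≠ RHS = 12
At (1, 1): LHS = √(2) ≈ 1.414 ≠ RHS = 2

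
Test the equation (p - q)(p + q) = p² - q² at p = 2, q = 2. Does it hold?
Holds

Substituting p = 2, q = 2:

LHS = (2 - 2)(2 + 2) = 0
RHS = 2² - 2² = 0

LHS = RHS, so the equation holds at this point.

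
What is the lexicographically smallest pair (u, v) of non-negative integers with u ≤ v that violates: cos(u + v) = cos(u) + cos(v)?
Substituting (0, 0) into the claim:
LHS = cos(0 + 0) = 1
RHS = cos(0) + cos(0) = 2

Since LHS ≠ RHS, this pair disproves the claim, and no lexicographically smaller pair (u ≤ v, non-negative integers) does.

For instance (0, 1) is also a counterexample (LHS = cos(1) ≈ 0.5403, RHS = cos(1) + 1 ≈ 1.54), but it's lexicographically larger.

Answer: (u, v) = (0, 0)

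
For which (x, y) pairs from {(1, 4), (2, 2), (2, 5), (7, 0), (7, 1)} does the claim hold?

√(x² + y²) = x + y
Testing each pair:
(1, 4): LHS = √(17) ≈ 4.123, RHS = 5 → fails
(2, 2): LHS = 2·√(2) ≈ 2.828, RHS = 4 → fails
(2, 5): LHS = √(29) ≈ 5.385, RHS = 7 → fails
(7, 0): LHS = 7, RHS = 7 → holds
(7, 1): LHS = 5·√(2) ≈ 7.071, RHS = 8 → fails

1 of 5 pairs satisfies the claim.

Answer: (7, 0)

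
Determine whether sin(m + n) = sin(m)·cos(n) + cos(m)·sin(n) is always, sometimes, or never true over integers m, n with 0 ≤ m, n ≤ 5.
The identity holds for every pair in the range. For instance at (m, n) = (4, 3): both sides equal sin(7) ≈ 0.657.

Answer: Always true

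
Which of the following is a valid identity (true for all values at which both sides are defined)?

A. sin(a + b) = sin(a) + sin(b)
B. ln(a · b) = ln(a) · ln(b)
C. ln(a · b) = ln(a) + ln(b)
A: fails at (1, 5) — LHS = sin(6) ≈ -0.2794, RHS = sin(5) + sin(1) ≈ -0.1175.
B: fails at (3, 7) — LHS = ln(21) ≈ 3.045, RHS = ln(3)·ln(7) ≈ 2.138.
C: holds — e.g. at (3, 7), both sides equal ln(21) ≈ 3.045.

Answer: C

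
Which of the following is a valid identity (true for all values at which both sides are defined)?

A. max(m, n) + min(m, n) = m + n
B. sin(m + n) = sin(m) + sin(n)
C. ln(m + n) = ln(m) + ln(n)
A

A: holds — e.g. at (3, 4), both sides equal 7.
B: fails at (4, 5) — LHS = sin(9) ≈ 0.4121, RHS = sin(5) + sin(4) ≈ -1.716.
C: fails at (1, 2) — LHS = ln(3) ≈ 1.099, RHS = ln(2) ≈ 0.6931.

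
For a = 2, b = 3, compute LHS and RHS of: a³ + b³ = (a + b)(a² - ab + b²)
LHS = 2³ + 3³ = 35
RHS = (2 + 3)(2² - 2·3 + 3²) = 35

LHS = RHS: the two sides agree.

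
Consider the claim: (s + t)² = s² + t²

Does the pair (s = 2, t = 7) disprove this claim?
Yes

Substituting s = 2, t = 7:
LHS = (2 + 7)² = 81
RHS = 2² + 7² = 53

Since LHS ≠ RHS, this pair disproves the claim.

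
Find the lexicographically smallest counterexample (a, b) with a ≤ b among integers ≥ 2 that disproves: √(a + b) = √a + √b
Substituting (2, 2) into the claim:
LHS = √(2 + 2) = 2
RHS = √2 + √2 = 2·√(2) ≈ 2.828

Since LHS ≠ RHS, this pair disproves the claim, and no lexicographically smaller pair (a ≤ b, integers ≥ 2) does.

For instance (3, 5) is also a counterexample (LHS = 2·√(2) ≈ 2.828, RHS = √(3) + √(5) ≈ 3.968), but it's lexicographically larger.

Answer: (a, b) = (2, 2)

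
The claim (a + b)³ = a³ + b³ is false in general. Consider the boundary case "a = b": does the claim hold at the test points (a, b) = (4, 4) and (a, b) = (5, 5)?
At (4, 4): LHS = 512 ≠ RHS = 128
At (5, 5): LHS = 1000 ≠ RHS = 250

Answer: No, fails at both test points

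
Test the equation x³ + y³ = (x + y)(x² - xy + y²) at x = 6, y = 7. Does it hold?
Substituting x = 6, y = 7:

LHS = 6³ + 7³ = 559
RHS = (6 + 7)(6² - 6·7 + 7²) = 559

LHS = RHS, so the equation holds at this point.

Answer: Holds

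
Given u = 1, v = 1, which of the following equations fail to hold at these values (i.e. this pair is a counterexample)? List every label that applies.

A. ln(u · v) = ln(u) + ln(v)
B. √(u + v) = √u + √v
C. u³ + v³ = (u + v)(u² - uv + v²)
Evaluating each claim at the given values:
A. LHS = 0, RHS = 0 → holds here (LHS = RHS)
B. LHS = √(2) ≈ 1.414, RHS = 2 → fails here (LHS ≠ RHS)
C. LHS = 2, RHS = 2 → holds here (LHS = RHS)

Answer: B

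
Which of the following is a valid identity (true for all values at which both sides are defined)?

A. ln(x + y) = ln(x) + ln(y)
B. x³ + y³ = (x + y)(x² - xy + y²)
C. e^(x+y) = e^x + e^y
A: fails at (4, 6) — LHS = ln(10) ≈ 2.303, RHS = ln(4) + ln(6) ≈ 3.178.
B: holds — e.g. at (2, 7), both sides equal 351.
C: fails at (6, 7) — LHS = e^13 ≈ 442413.4, RHS = e^6 + e^7 ≈ 1500.

Answer: B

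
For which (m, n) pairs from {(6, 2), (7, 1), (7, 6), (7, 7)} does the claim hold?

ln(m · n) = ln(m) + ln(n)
All pairs

Testing each pair:
(6, 2): LHS = ln(12) ≈ 2.485, RHS = ln(2) + ln(6) ≈ 2.485 → holds
(7, 1): LHS = ln(7) ≈ 1.946, RHS = ln(7) ≈ 1.946 → holds
(7, 6): LHS = ln(42) ≈ 3.738, RHS = ln(6) + ln(7) ≈ 3.738 → holds
(7, 7): LHS = ln(49) ≈ 3.892, RHS = 2·ln(7) ≈ 3.892 → holds

Every pair satisfies the claim.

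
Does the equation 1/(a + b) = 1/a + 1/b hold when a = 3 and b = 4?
Fails

Substituting a = 3, b = 4:

LHS = 1/(3 + 4) = 1/7
RHS = 1/3 + 1/4 = 7/12

LHS ≠ RHS, so the equation does not hold at this point.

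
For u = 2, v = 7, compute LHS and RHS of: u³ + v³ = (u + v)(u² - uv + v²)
LHS = 2³ + 7³ = 351
RHS = (2 + 7)(2² - 2·7 + 7²) = 351

LHS = RHS: the two sides agree.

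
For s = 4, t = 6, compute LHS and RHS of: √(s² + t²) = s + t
LHS = √(4² + 6²) = 2·√(13) ≈ 7.211
RHS = 4 + 6 = 10

LHS ≠ RHS (they differ by about 2.789), so the equation does not hold here.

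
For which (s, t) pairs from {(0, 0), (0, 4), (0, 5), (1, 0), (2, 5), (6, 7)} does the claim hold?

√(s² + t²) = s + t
(0, 0), (0, 4), (0, 5), (1, 0)

Testing each pair:
(0, 0): LHS = 0, RHS = 0 → holds
(0, 4): LHS = 4, RHS = 4 → holds
(0, 5): LHS = 5, RHS = 5 → holds
(1, 0): LHS = 1, RHS = 1 → holds
(2, 5): LHS = √(29) ≈ 5.385, RHS = 7 → fails
(6, 7): LHS = √(85) ≈ 9.22, RHS = 13 → fails

4 of 6 pairs satisfy the claim.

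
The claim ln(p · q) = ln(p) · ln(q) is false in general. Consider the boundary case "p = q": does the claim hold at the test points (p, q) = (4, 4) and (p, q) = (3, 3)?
At (4, 4): LHS = ln(16) ≈ 2.773 ≠ RHS = ln(4)² ≈ 1.922
At (3, 3): LHS = ln(9) ≈ 2.197 ≠ RHS = ln(3)² ≈ 1.207

Answer: No, fails at both test points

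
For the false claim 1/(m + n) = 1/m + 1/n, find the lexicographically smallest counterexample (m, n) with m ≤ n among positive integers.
(m, n) = (1, 1)

Substituting (1, 1) into the claim:
LHS = 1/(1 + 1) = 1/2
RHS = 1/1 + 1/1 = 2

Since LHS ≠ RHS, this pair disproves the claim, and no lexicographically smaller pair (m ≤ n, positive integers) does.

For instance (5, 8) is also a counterexample (LHS = 1/13, RHS = 13/40), but it's lexicographically larger.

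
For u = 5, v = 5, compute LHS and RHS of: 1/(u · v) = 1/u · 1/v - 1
LHS = 1/(5 · 5) = 1/25
RHS = 1/5 · 1/5 - 1 = -24/25

LHS ≠ RHS, so the equation does not hold here.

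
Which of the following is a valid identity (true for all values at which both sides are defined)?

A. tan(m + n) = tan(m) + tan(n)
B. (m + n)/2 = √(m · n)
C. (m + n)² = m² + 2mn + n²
A: fails at (5, 5) — LHS = tan(10) ≈ 0.6484, RHS = 2·tan(5) ≈ -6.761.
B: fails at (6, 7) — LHS = 13/2, RHS = √(42) ≈ 6.481.
C: holds — e.g. at (1, 3), both sides equal 16.

Answer: C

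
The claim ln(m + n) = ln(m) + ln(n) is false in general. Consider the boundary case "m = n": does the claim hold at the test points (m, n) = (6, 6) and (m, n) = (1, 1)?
At (6, 6): LHS = ln(12) ≈ 2.485 ≠ RHS = 2·ln(6) ≈ 3.584
At (1, 1): LHS = ln(2) ≈ 0.6931 ≠ RHS = 0

Answer: No, fails at both test points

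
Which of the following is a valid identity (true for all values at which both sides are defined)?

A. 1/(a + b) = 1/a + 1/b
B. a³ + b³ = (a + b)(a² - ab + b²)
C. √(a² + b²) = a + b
A: fails at (1, 4) — LHS = 1/5, RHS = 5/4.
B: holds — e.g. at (2, 2), both sides equal 16.
C: fails at (4, 5) — LHS = √(41) ≈ 6.403, RHS = 9.

Answer: B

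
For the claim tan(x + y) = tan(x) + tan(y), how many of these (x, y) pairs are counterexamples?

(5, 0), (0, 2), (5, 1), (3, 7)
2

Testing each pair:
(5, 0): LHS = tan(5) ≈ -3.381, RHS = tan(5) ≈ -3.381 → satisfies claim
(0, 2): LHS = tan(2) ≈ -2.185, RHS = tan(2) ≈ -2.185 → satisfies claim
(5, 1): LHS = tan(6) ≈ -0.291, RHS = tan(5) + tan(1) ≈ -1.823 → counterexample
(3, 7): LHS = tan(10) ≈ 0.6484, RHS = tan(3) + tan(7) ≈ 0.7289 → counterexample

That makes 2 counterexamples.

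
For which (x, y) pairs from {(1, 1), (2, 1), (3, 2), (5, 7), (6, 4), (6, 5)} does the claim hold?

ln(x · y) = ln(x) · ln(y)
Testing each pair:
(1, 1): LHS = 0, RHS = 0 → holds
(2, 1): LHS = ln(2) ≈ 0.6931, RHS = 0 → fails
(3, 2): LHS = ln(6) ≈ 1.792, RHS = ln(2)·ln(3) ≈ 0.7615 → fails
(5, 7): LHS = ln(35) ≈ 3.555, RHS = ln(5)·ln(7) ≈ 3.132 → fails
(6, 4): LHS = ln(24) ≈ 3.178, RHS = ln(4)·ln(6) ≈ 2.484 → fails
(6, 5): LHS = ln(30) ≈ 3.401, RHS = ln(5)·ln(6) ≈ 2.884 → fails

1 of 6 pairs satisfies the claim.

Answer: (1, 1)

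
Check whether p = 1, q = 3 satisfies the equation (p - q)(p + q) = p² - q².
Substituting p = 1, q = 3:

LHS = (1 - 3)(1 + 3) = -8
RHS = 1² - 3² = -8

LHS = RHS, so the equation holds at this point.

Answer: Holds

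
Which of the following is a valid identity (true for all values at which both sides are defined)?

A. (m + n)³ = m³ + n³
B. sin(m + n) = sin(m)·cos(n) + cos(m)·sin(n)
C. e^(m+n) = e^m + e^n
A: fails at (2, 3) — LHS = 125, RHS = 35.
B: holds — e.g. at (1, 1), both sides equal sin(2) ≈ 0.9093.
C: fails at (3, 7) — LHS = e^10 ≈ 22026.5, RHS = e^3 + e^7 ≈ 1117.

Answer: B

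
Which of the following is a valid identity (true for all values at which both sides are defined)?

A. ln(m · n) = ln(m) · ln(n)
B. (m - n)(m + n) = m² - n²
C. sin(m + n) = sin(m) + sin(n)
B

A: fails at (2, 2) — LHS = ln(4) ≈ 1.386, RHS = ln(2)² ≈ 0.4805.
B: holds — e.g. at (1, 1), both sides equal 0.
C: fails at (2, 7) — LHS = sin(9) ≈ 0.4121, RHS = sin(7) + sin(2) ≈ 1.566.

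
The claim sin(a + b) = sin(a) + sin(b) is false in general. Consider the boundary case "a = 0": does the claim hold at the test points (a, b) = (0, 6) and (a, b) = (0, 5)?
At (0, 6): LHS = sin(6) ≈ -0.2794, RHS = sin(6) ≈ -0.2794 → equal
At (0, 5): LHS = sin(5) ≈ -0.9589, RHS = sin(5) ≈ -0.9589 → equal

So the claim does hold at both of these boundary points, even though it is not an identity.

Answer: Yes, holds at both test points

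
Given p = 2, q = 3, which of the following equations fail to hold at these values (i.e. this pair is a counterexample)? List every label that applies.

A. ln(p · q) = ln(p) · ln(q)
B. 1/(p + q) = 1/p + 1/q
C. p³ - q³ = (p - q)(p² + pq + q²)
A, B

Evaluating each claim at the given values:
A. LHS = ln(6) ≈ 1.792, RHS = ln(2)·ln(3) ≈ 0.7615 → fails here (LHS ≠ RHS)
B. LHS = 1/5, RHS = 5/6 → fails here (LHS ≠ RHS)
C. LHS = -19, RHS = -19 → holds here (LHS = RHS)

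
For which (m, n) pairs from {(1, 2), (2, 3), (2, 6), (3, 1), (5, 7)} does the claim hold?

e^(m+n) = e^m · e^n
All pairs

Testing each pair:
(1, 2): LHS = e^3 ≈ 20.09, RHS = e^3 ≈ 20.09 → holds
(2, 3): LHS = e^5 ≈ 148.4, RHS = e^5 ≈ 148.4 → holds
(2, 6): LHS = e^8 ≈ 2981, RHS = e^8 ≈ 2981 → holds
(3, 1): LHS = e^4 ≈ 54.6, RHS = e^4 ≈ 54.6 → holds
(5, 7): LHS = e^12 ≈ 162754.8, RHS = e^12 ≈ 162754.8 → holds

Every pair satisfies the claim.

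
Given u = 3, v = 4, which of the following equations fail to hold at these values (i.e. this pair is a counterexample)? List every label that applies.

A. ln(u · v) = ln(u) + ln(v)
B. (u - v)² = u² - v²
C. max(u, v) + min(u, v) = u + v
Evaluating each claim at the given values:
A. LHS = ln(12) ≈ 2.485, RHS = ln(3) + ln(4) ≈ 2.485 → holds here (LHS = RHS)
B. LHS = 1, RHS = -7 → fails here (LHS ≠ RHS)
C. LHS = 7, RHS = 7 → holds here (LHS = RHS)

Answer: B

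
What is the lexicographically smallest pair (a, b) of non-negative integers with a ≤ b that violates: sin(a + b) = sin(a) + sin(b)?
Substituting (1, 1) into the claim:
LHS = sin(1 + 1) = sin(2) ≈ 0.9093
RHS = sin(1) + sin(1) = 2·sin(1) ≈ 1.683

Since LHS ≠ RHS, this pair disproves the claim, and no lexicographically smaller pair (a ≤ b, non-negative integers) does.

For instance (7, 7) is also a counterexample (LHS = sin(14) ≈ 0.9906, RHS = 2·sin(7) ≈ 1.314), but it's lexicographically larger.

Answer: (a, b) = (1, 1)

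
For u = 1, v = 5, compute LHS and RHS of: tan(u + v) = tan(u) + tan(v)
LHS = tan(1 + 5) = tan(6) ≈ -0.291
RHS = tan(1) + tan(5) ≈ -1.823

LHS ≠ RHS (they differ by about 1.532), so the equation does not hold here.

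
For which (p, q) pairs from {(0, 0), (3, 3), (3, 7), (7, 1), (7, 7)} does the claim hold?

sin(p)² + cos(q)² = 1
Testing each pair:
(0, 0): LHS = 1, RHS = 1 → holds
(3, 3): LHS = sin(3)² + cos(3)² = 1, RHS = 1 → holds
(3, 7): LHS = sin(3)² + cos(7)² ≈ 0.5883, RHS = 1 → fails
(7, 1): LHS = cos(1)² + sin(7)² ≈ 0.7236, RHS = 1 → fails
(7, 7): LHS = sin(7)² + cos(7)² = 1, RHS = 1 → holds

3 of 5 pairs satisfy the claim.

Answer: (0, 0), (3, 3), (7, 7)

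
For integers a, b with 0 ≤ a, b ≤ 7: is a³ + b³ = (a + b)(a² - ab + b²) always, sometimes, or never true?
The identity holds for every pair in the range. For instance at (a, b) = (7, 3): both sides equal 370.

Answer: Always true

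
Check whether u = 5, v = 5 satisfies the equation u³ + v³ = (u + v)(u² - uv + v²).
Substituting u = 5, v = 5:

LHS = 5³ + 5³ = 250
RHS = (5 + 5)(5² - 5·5 + 5²) = 250

LHS = RHS, so the equation holds at this point.

Answer: Holds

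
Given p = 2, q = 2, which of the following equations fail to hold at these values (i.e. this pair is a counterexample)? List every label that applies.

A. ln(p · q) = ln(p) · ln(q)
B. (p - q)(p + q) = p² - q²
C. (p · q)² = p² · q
Evaluating each claim at the given values:
A. LHS = ln(4) ≈ 1.386, RHS = ln(2)² ≈ 0.4805 → fails here (LHS ≠ RHS)
B. LHS = 0, RHS = 0 → holds here (LHS = RHS)
C. LHS = 16, RHS = 8 → fails here (LHS ≠ RHS)

Answer: A, C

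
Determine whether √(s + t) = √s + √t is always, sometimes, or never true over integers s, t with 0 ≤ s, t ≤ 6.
It holds at (s, t) = (0, 6) (both sides equal √(6) ≈ 2.449), but fails at (s, t) = (4, 1) (LHS = √(5) ≈ 2.236, RHS = 3).

Answer: Sometimes true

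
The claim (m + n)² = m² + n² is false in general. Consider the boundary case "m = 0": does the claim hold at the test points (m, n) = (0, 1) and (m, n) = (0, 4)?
Yes, holds at both test points

At (0, 1): LHS = 1, RHS = 1 → equal
At (0, 4): LHS = 16, RHS = 16 → equal

So the claim does hold at both of these boundary points, even though it is not an identity.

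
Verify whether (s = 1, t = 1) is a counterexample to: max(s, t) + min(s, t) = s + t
No

Substituting s = 1, t = 1:
LHS = max(1, 1) + min(1, 1) = 2
RHS = 1 + 1 = 2

The sides agree, so this pair does not disprove the claim.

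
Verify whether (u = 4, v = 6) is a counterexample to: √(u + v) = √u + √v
Substituting u = 4, v = 6:
LHS = √(4 + 6) = √(10) ≈ 3.162
RHS = √4 + √6 = 2 + √(6) ≈ 4.449

Since LHS ≠ RHS, this pair disproves the claim.

Answer: Yes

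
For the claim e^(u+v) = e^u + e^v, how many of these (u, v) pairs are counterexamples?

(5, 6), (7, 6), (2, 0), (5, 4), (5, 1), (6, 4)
6

Testing each pair:
(5, 6): LHS = e^11 ≈ 59874.1, RHS = e^5 + e^6 ≈ 551.8 → counterexample
(7, 6): LHS = e^13 ≈ 442413.4, RHS = e^6 + e^7 ≈ 1500 → counterexample
(2, 0): LHS = e^2 ≈ 7.389, RHS = 1 + e^2 ≈ 8.389 → counterexample
(5, 4): LHS = e^9 ≈ 8103, RHS = e^4 + e^5 ≈ 203 → counterexample
(5, 1): LHS = e^6 ≈ 403.4, RHS = e + e^5 ≈ 151.1 → counterexample
(6, 4): LHS = e^10 ≈ 22026.5, RHS = e^4 + e^6 ≈ 458 → counterexample

That makes 6 counterexamples.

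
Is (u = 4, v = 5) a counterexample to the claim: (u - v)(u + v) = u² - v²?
No

Substituting u = 4, v = 5:
LHS = (4 - 5)(4 + 5) = -9
RHS = 4² - 5² = -9

The sides agree, so this pair does not disprove the claim.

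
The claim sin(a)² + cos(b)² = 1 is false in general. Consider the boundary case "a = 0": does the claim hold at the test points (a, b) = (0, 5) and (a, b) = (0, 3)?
No, fails at both test points

At (0, 5): LHS = cos(5)² ≈ 0.08046 ≠ RHS = 1
At (0, 3): LHS = cos(3)² ≈ 0.9801 ≠ RHS = 1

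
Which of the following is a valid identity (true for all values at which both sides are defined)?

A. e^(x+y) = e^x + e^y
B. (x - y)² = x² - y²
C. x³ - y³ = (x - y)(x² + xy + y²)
A: fails at (2, 3) — LHS = e^5 ≈ 148.4, RHS = e^2 + e^3 ≈ 27.47.
B: fails at (0, 1) — LHS = 1, RHS = -1.
C: holds — e.g. at (0, 1), both sides equal -1.

Answer: C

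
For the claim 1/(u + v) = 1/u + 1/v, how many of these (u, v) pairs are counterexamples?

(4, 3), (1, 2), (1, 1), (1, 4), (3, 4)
Testing each pair:
(4, 3): LHS = 1/7, RHS = 7/12 → counterexample
(1, 2): LHS = 1/3, RHS = 3/2 → counterexample
(1, 1): LHS = 1/2, RHS = 2 → counterexample
(1, 4): LHS = 1/5, RHS = 5/4 → counterexample
(3, 4): LHS = 1/7, RHS = 7/12 → counterexample

That makes 5 counterexamples.

Answer: 5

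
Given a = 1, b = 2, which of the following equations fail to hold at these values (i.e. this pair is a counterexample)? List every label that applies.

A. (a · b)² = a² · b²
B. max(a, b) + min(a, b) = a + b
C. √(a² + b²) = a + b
Evaluating each claim at the given values:
A. LHS = 4, RHS = 4 → holds here (LHS = RHS)
B. LHS = 3, RHS = 3 → holds here (LHS = RHS)
C. LHS = √(5) ≈ 2.236, RHS = 3 → fails here (LHS ≠ RHS)

Answer: C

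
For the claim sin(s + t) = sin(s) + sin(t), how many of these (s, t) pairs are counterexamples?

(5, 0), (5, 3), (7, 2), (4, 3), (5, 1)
Testing each pair:
(5, 0): LHS = sin(5) ≈ -0.9589, RHS = sin(5) ≈ -0.9589 → satisfies claim
(5, 3): LHS = sin(8) ≈ 0.9894, RHS = sin(5) + sin(3) ≈ -0.8178 → counterexample
(7, 2): LHS = sin(9) ≈ 0.4121, RHS = sin(7) + sin(2) ≈ 1.566 → counterexample
(4, 3): LHS = sin(7) ≈ 0.657, RHS = sin(4) + sin(3) ≈ -0.6157 → counterexample
(5, 1): LHS = sin(6) ≈ -0.2794, RHS = sin(5) + sin(1) ≈ -0.1175 → counterexample

That makes 4 counterexamples.

Answer: 4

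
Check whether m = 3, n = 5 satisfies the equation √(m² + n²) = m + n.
Substituting m = 3, n = 5:

LHS = √(3² + 5²) = √(34) ≈ 5.831
RHS = 3 + 5 = 8

LHS ≠ RHS, so the equation does not hold at this point.

Answer: Fails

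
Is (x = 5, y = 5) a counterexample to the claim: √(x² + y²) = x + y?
Substituting x = 5, y = 5:
LHS = √(5² + 5²) = 5·√(2) ≈ 7.071
RHS = 5 + 5 = 10

Since LHS ≠ RHS, this pair disproves the claim.

Answer: Yes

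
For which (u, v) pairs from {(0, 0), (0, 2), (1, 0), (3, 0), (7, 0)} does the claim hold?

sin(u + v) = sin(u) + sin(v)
Testing each pair:
(0, 0): LHS = 0, RHS = 0 → holds
(0, 2): LHS = sin(2) ≈ 0.9093, RHS = sin(2) ≈ 0.9093 → holds
(1, 0): LHS = sin(1) ≈ 0.8415, RHS = sin(1) ≈ 0.8415 → holds
(3, 0): LHS = sin(3) ≈ 0.1411, RHS = sin(3) ≈ 0.1411 → holds
(7, 0): LHS = sin(7) ≈ 0.657, RHS = sin(7) ≈ 0.657 → holds

Every pair satisfies the claim.

Answer: All pairs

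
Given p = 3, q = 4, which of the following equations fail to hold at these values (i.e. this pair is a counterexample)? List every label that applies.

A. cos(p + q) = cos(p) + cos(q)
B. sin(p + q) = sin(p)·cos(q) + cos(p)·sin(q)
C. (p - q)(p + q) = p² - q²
A

Evaluating each claim at the given values:
A. LHS = cos(7) ≈ 0.7539, RHS = cos(3) + cos(4) ≈ -1.644 → fails here (LHS ≠ RHS)
B. LHS = sin(7) ≈ 0.657, RHS = sin(3)·cos(4) + sin(4)·cos(3) ≈ 0.657 → holds here (LHS = RHS)
C. LHS = -7, RHS = -7 → holds here (LHS = RHS)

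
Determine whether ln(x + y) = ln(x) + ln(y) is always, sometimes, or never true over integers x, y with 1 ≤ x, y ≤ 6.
It holds at (x, y) = (2, 2) (both sides equal ln(4) ≈ 1.386), but fails at (x, y) = (2, 1) (LHS = ln(3) ≈ 1.099, RHS = ln(2) ≈ 0.6931).

Answer: Sometimes true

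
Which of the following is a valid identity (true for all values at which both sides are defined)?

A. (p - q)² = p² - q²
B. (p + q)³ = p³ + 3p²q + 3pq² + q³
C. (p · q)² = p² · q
A: fails at (3, 4) — LHS = 1, RHS = -7.
B: holds — e.g. at (6, 7), both sides equal 2197.
C: fails at (4, 6) — LHS = 576, RHS = 96.

Answer: B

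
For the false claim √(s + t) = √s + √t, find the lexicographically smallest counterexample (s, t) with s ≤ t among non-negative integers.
Substituting (1, 1) into the claim:
LHS = √(1 + 1) = √(2) ≈ 1.414
RHS = √1 + √1 = 2

Since LHS ≠ RHS, this pair disproves the claim, and no lexicographically smaller pair (s ≤ t, non-negative integers) does.

For instance (3, 7) is also a counterexample (LHS = √(10) ≈ 3.162, RHS = √(3) + √(7) ≈ 4.378), but it's lexicographically larger.

Answer: (s, t) = (1, 1)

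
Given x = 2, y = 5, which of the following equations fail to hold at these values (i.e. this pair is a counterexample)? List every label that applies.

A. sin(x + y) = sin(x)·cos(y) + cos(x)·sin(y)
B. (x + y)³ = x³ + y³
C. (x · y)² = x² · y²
Evaluating each claim at the given values:
A. LHS = sin(7) ≈ 0.657, RHS = sin(2)·cos(5) + sin(5)·cos(2) ≈ 0.657 → holds here (LHS = RHS)
B. LHS = 343, RHS = 133 → fails here (LHS ≠ RHS)
C. LHS = 100, RHS = 100 → holds here (LHS = RHS)

Answer: B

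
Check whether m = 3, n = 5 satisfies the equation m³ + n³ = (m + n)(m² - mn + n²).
Holds

Substituting m = 3, n = 5:

LHS = 3³ + 5³ = 152
RHS = (3 + 5)(3² - 3·5 + 5²) = 152

LHS = RHS, so the equation holds at this point.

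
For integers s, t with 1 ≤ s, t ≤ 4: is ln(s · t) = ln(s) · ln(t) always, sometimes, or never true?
It holds at (s, t) = (1, 1) (both sides equal 0), but fails at (s, t) = (2, 4) (LHS = ln(8) ≈ 2.079, RHS = ln(2)·ln(4) ≈ 0.9609).

Answer: Sometimes true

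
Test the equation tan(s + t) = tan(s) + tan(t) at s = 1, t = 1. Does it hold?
Fails

Substituting s = 1, t = 1:

LHS = tan(1 + 1) = tan(2) ≈ -2.185
RHS = tan(1) + tan(1) = 2·tan(1) ≈ 3.115

LHS ≠ RHS, so the equation does not hold at this point.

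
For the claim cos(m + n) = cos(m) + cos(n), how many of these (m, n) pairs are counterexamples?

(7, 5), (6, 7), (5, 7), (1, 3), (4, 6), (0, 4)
Testing each pair:
(7, 5): LHS = cos(12) ≈ 0.8439, RHS = cos(5) + cos(7) ≈ 1.038 → counterexample
(6, 7): LHS = cos(13) ≈ 0.9074, RHS = cos(7) + cos(6) ≈ 1.714 → counterexample
(5, 7): LHS = cos(12) ≈ 0.8439, RHS = cos(5) + cos(7) ≈ 1.038 → counterexample
(1, 3): LHS = cos(4) ≈ -0.6536, RHS = cos(3) + cos(1) ≈ -0.4497 → counterexample
(4, 6): LHS = cos(10) ≈ -0.8391, RHS = cos(4) + cos(6) ≈ 0.3065 → counterexample
(0, 4): LHS = cos(4) ≈ -0.6536, RHS = cos(4) + 1 ≈ 0.3464 → counterexample

That makes 6 counterexamples.

Answer: 6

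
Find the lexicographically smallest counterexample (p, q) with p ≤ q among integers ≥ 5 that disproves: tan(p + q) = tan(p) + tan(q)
(p, q) = (5, 5)

Substituting (5, 5) into the claim:
LHS = tan(5 + 5) = tan(10) ≈ 0.6484
RHS = tan(5) + tan(5) = 2·tan(5) ≈ -6.761

Since LHS ≠ RHS, this pair disproves the claim, and no lexicographically smaller pair (p ≤ q, integers ≥ 5) does.

For instance (11, 11) is also a counterexample (LHS = tan(22) ≈ 0.008852, RHS = 2·tan(11) ≈ -451.9), but it's lexicographically larger.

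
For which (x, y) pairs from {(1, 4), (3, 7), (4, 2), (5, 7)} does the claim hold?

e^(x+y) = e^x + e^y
None

Testing each pair:
(1, 4): LHS = e^5 ≈ 148.4, RHS = e + e^4 ≈ 57.32 → fails
(3, 7): LHS = e^10 ≈ 22026.5, RHS = e^3 + e^7 ≈ 1117 → fails
(4, 2): LHS = e^6 ≈ 403.4, RHS = e^2 + e^4 ≈ 61.99 → fails
(5, 7): LHS = e^12 ≈ 162754.8, RHS = e^5 + e^7 ≈ 1245 → fails

No pair satisfies the claim.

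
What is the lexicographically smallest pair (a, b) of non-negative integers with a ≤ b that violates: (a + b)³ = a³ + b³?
At (0, 7): both sides equal 343, so it holds there.

Substituting (1, 1) into the claim:
LHS = (1 + 1)³ = 8
RHS = 1³ + 1³ = 2

Since LHS ≠ RHS, this pair disproves the claim, and no lexicographically smaller pair (a ≤ b, non-negative integers) does.

For instance (4, 5) is also a counterexample (LHS = 729, RHS = 189), but it's lexicographically larger.

Answer: (a, b) = (1, 1)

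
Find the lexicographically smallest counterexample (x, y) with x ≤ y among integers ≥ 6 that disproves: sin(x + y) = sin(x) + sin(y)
(x, y) = (6, 6)

Substituting (6, 6) into the claim:
LHS = sin(6 + 6) = sin(12) ≈ -0.5366
RHS = sin(6) + sin(6) = 2·sin(6) ≈ -0.5588

Since LHS ≠ RHS, this pair disproves the claim, and no lexicographically smaller pair (x ≤ y, integers ≥ 6) does.

For instance (8, 10) is also a counterexample (LHS = sin(18) ≈ -0.751, RHS = sin(10) + sin(8) ≈ 0.4453), but it's lexicographically larger.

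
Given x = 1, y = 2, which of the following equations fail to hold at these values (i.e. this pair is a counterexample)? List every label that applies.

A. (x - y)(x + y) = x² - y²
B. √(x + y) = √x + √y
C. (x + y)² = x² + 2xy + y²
B

Evaluating each claim at the given values:
A. LHS = -3, RHS = -3 → holds here (LHS = RHS)
B. LHS = √(3) ≈ 1.732, RHS = 1 + √(2) ≈ 2.414 → fails here (LHS ≠ RHS)
C. LHS = 9, RHS = 9 → holds here (LHS = RHS)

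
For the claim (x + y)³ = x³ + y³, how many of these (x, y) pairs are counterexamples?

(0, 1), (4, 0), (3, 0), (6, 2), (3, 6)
Testing each pair:
(0, 1): LHS = 1, RHS = 1 → satisfies claim
(4, 0): LHS = 64, RHS = 64 → satisfies claim
(3, 0): LHS = 27, RHS = 27 → satisfies claim
(6, 2): LHS = 512, RHS = 224 → counterexample
(3, 6): LHS = 729, RHS = 243 → counterexample

That makes 2 counterexamples.

Answer: 2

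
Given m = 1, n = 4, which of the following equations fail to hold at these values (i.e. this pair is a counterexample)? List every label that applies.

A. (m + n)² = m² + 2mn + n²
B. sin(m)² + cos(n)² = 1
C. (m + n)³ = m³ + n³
B, C

Evaluating each claim at the given values:
A. LHS = 25, RHS = 25 → holds here (LHS = RHS)
B. LHS = cos(4)² + sin(1)² ≈ 1.135, RHS = 1 → fails here (LHS ≠ RHS)
C. LHS = 125, RHS = 65 → fails here (LHS ≠ RHS)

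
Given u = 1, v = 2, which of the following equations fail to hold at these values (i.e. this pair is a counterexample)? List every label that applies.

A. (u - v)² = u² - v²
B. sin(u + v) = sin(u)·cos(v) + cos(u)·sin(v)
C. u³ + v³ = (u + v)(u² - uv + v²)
Evaluating each claim at the given values:
A. LHS = 1, RHS = -3 → fails here (LHS ≠ RHS)
B. LHS = sin(3) ≈ 0.1411, RHS = sin(1)·cos(2) + sin(2)·cos(1) ≈ 0.1411 → holds here (LHS = RHS)
C. LHS = 9, RHS = 9 → holds here (LHS = RHS)

Answer: A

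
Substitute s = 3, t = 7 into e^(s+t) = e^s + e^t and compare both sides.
LHS = e^(3+7) = e^10 ≈ 22026.5
RHS = e^3 + e^7 ≈ 1117

LHS ≠ RHS (they differ by about 20909.7), so the equation does not hold here.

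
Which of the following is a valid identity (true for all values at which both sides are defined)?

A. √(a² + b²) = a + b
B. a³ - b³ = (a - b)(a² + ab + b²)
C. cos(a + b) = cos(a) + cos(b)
A: fails at (3, 7) — LHS = √(58) ≈ 7.616, RHS = 10.
B: holds — e.g. at (2, 4), both sides equal -56.
C: fails at (3, 4) — LHS = cos(7) ≈ 0.7539, RHS = cos(3) + cos(4) ≈ -1.644.

Answer: B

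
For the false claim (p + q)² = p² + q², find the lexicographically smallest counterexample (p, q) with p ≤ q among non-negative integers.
(p, q) = (1, 1)

At (0, 1): both sides equal 1, so it holds there.
At (0, 7): both sides equal 49, so it holds there.

Substituting (1, 1) into the claim:
LHS = (1 + 1)² = 4
RHS = 1² + 1² = 2

Since LHS ≠ RHS, this pair disproves the claim, and no lexicographically smaller pair (p ≤ q, non-negative integers) does.

For instance (3, 6) is also a counterexample (LHS = 81, RHS = 45), but it's lexicographically larger.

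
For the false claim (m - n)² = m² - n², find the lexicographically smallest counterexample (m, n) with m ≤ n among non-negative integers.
Substituting (0, 1) into the claim:
LHS = (0 - 1)² = 1
RHS = 0² - 1² = -1

Since LHS ≠ RHS, this pair disproves the claim, and no lexicographically smaller pair (m ≤ n, non-negative integers) does.

For instance (3, 6) is also a counterexample (LHS = 9, RHS = -27), but it's lexicographically larger.

Answer: (m, n) = (0, 1)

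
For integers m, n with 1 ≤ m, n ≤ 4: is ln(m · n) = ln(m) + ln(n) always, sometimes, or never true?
The identity holds for every pair in the range. For instance at (m, n) = (2, 4): both sides equal ln(8) ≈ 2.079.

Answer: Always true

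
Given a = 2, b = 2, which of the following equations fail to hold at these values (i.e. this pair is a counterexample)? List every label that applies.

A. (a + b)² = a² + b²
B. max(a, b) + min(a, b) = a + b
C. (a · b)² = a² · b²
A

Evaluating each claim at the given values:
A. LHS = 16, RHS = 8 → fails here (LHS ≠ RHS)
B. LHS = 4, RHS = 4 → holds here (LHS = RHS)
C. LHS = 16, RHS = 16 → holds here (LHS = RHS)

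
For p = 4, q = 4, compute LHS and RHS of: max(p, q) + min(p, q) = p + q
LHS = max(4, 4) + min(4, 4) = 8
RHS = 4 + 4 = 8

LHS = RHS: the two sides agree.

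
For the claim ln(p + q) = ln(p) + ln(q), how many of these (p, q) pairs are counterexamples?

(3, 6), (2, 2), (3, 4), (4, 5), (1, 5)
4

Testing each pair:
(3, 6): LHS = ln(9) ≈ 2.197, RHS = ln(3) + ln(6) ≈ 2.89 → counterexample
(2, 2): LHS = ln(4) ≈ 1.386, RHS = 2·ln(2) ≈ 1.386 → satisfies claim
(3, 4): LHS = ln(7) ≈ 1.946, RHS = ln(3) + ln(4) ≈ 2.485 → counterexample
(4, 5): LHS = ln(9) ≈ 2.197, RHS = ln(4) + ln(5) ≈ 2.996 → counterexample
(1, 5): LHS = ln(6) ≈ 1.792, RHS = ln(5) ≈ 1.609 → counterexample

That makes 4 counterexamples.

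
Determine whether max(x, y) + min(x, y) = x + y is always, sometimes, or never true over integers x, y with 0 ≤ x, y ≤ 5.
The identity holds for every pair in the range. For instance at (x, y) = (0, 1): both sides equal 1.

Answer: Always true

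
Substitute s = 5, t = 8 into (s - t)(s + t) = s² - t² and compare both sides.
LHS = (5 - 8)(5 + 8) = -39
RHS = 5² - 8² = -39

LHS = RHS: the two sides agree.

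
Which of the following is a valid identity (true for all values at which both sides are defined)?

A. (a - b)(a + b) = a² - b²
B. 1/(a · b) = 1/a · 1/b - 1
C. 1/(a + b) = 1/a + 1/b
A

A: holds — e.g. at (5, 8), both sides equal -39.
B: fails at (2, 3) — LHS = 1/6, RHS = -5/6.
C: fails at (2, 3) — LHS = 1/5, RHS = 5/6.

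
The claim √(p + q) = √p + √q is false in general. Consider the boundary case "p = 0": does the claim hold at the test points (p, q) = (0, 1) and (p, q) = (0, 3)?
At (0, 1): LHS = 1, RHS = 1 → equal
At (0, 3): LHS = √(3) ≈ 1.732, RHS = √(3) ≈ 1.732 → equal

So the claim does hold at both of these boundary points, even though it is not an identity.

Answer: Yes, holds at both test points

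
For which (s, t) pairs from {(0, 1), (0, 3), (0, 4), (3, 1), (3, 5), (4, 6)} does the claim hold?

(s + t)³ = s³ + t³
(0, 1), (0, 3), (0, 4)

Testing each pair:
(0, 1): LHS = 1, RHS = 1 → holds
(0, 3): LHS = 27, RHS = 27 → holds
(0, 4): LHS = 64, RHS = 64 → holds
(3, 1): LHS = 64, RHS = 28 → fails
(3, 5): LHS = 512, RHS = 152 → fails
(4, 6): LHS = 1000, RHS = 280 → fails

3 of 6 pairs satisfy the claim.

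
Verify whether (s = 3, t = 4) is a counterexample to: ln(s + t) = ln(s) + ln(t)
Substituting s = 3, t = 4:
LHS = ln(3 + 4) = ln(7) ≈ 1.946
RHS = ln(3) + ln(4) ≈ 2.485

Since LHS ≠ RHS, this pair disproves the claim.

Answer: Yes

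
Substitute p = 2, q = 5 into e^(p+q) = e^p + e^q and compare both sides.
LHS = e^(2+5) = e^7 ≈ 1097
RHS = e^2 + e^5 ≈ 155.8

LHS ≠ RHS (they differ by about 940.8), so the equation does not hold here.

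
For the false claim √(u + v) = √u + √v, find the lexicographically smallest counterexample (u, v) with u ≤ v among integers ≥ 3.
(u, v) = (3, 3)

Substituting (3, 3) into the claim:
LHS = √(3 + 3) = √(6) ≈ 2.449
RHS = √3 + √3 = 2·√(3) ≈ 3.464

Since LHS ≠ RHS, this pair disproves the claim, and no lexicographically smaller pair (u ≤ v, integers ≥ 3) does.

For instance (9, 9) is also a counterexample (LHS = 3·√(2) ≈ 4.243, RHS = 6), but it's lexicographically larger.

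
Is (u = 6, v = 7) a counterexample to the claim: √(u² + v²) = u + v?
Yes

Substituting u = 6, v = 7:
LHS = √(6² + 7²) = √(85) ≈ 9.22
RHS = 6 + 7 = 13

Since LHS ≠ RHS, this pair disproves the claim.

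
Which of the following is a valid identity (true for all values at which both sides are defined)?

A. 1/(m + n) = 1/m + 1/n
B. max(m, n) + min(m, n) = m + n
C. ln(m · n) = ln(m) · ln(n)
B

A: fails at (2, 7) — LHS = 1/9, RHS = 9/14.
B: holds — e.g. at (3, 4), both sides equal 7.
C: fails at (4, 4) — LHS = ln(16) ≈ 2.773, RHS = ln(4)² ≈ 1.922.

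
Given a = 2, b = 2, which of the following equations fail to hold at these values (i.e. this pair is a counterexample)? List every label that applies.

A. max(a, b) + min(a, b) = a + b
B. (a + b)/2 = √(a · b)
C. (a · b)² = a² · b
C

Evaluating each claim at the given values:
A. LHS = 4, RHS = 4 → holds here (LHS = RHS)
B. LHS = 2, RHS = 2 → holds here (LHS = RHS)
C. LHS = 16, RHS = 8 → fails here (LHS ≠ RHS)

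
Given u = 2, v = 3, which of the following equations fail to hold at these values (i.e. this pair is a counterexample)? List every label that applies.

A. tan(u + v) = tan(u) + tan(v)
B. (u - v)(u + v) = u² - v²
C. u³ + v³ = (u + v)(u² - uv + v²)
A

Evaluating each claim at the given values:
A. LHS = tan(5) ≈ -3.381, RHS = tan(2) + tan(3) ≈ -2.328 → fails here (LHS ≠ RHS)
B. LHS = -5, RHS = -5 → holds here (LHS = RHS)
C. LHS = 35, RHS = 35 → holds here (LHS = RHS)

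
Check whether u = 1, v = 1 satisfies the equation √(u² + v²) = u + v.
Substituting u = 1, v = 1:

LHS = √(1² + 1²) = √(2) ≈ 1.414
RHS = 1 + 1 = 2

LHS ≠ RHS, so the equation does not hold at this point.

Answer: Fails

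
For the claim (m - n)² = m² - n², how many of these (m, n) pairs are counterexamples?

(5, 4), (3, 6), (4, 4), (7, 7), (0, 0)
2

Testing each pair:
(5, 4): LHS = 1, RHS = 9 → counterexample
(3, 6): LHS = 9, RHS = -27 → counterexample
(4, 4): LHS = 0, RHS = 0 → satisfies claim
(7, 7): LHS = 0, RHS = 0 → satisfies claim
(0, 0): LHS = 0, RHS = 0 → satisfies claim

That makes 2 counterexamples.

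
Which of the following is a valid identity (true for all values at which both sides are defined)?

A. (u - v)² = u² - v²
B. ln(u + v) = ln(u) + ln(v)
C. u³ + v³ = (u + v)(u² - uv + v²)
C

A: fails at (1, 3) — LHS = 4, RHS = -8.
B: fails at (2, 4) — LHS = ln(6) ≈ 1.792, RHS = ln(2) + ln(4) ≈ 2.079.
C: holds — e.g. at (5, 8), both sides equal 637.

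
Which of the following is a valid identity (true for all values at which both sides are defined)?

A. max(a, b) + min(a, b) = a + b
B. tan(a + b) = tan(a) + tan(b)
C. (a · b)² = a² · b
A

A: holds — e.g. at (1, 4), both sides equal 5.
B: fails at (3, 5) — LHS = tan(8) ≈ -6.8, RHS = tan(5) + tan(3) ≈ -3.523.
C: fails at (4, 4) — LHS = 256, RHS = 64.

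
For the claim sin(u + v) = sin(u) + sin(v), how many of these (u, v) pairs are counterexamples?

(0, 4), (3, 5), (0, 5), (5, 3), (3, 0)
2

Testing each pair:
(0, 4): LHS = sin(4) ≈ -0.7568, RHS = sin(4) ≈ -0.7568 → satisfies claim
(3, 5): LHS = sin(8) ≈ 0.9894, RHS = sin(5) + sin(3) ≈ -0.8178 → counterexample
(0, 5): LHS = sin(5) ≈ -0.9589, RHS = sin(5) ≈ -0.9589 → satisfies claim
(5, 3): LHS = sin(8) ≈ 0.9894, RHS = sin(5) + sin(3) ≈ -0.8178 → counterexample
(3, 0): LHS = sin(3) ≈ 0.1411, RHS = sin(3) ≈ 0.1411 → satisfies claim

That makes 2 counterexamples.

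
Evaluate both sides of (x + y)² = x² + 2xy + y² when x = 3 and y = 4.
LHS = (3 + 4)² = 49
RHS = 3² + 2·3·4 + 4² = 49

LHS = RHS: the two sides agree.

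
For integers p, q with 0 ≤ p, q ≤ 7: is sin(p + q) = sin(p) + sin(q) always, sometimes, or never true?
It holds at (p, q) = (5, 0) (both sides equal sin(5) ≈ -0.9589), but fails at (p, q) = (6, 1) (LHS = sin(7) ≈ 0.657, RHS = sin(6) + sin(1) ≈ 0.5621).

Answer: Sometimes true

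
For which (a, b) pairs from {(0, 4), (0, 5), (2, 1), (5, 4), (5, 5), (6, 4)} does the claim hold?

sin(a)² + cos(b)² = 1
Testing each pair:
(0, 4): LHS = cos(4)² ≈ 0.4272, RHS = 1 → fails
(0, 5): LHS = cos(5)² ≈ 0.08046, RHS = 1 → fails
(2, 1): LHS = cos(1)² + sin(2)² ≈ 1.119, RHS = 1 → fails
(5, 4): LHS = cos(4)² + sin(5)² ≈ 1.347, RHS = 1 → fails
(5, 5): LHS = cos(5)² + sin(5)² = 1, RHS = 1 → holds
(6, 4): LHS = sin(6)² + cos(4)² ≈ 0.5053, RHS = 1 → fails

1 of 6 pairs satisfies the claim.

Answer: (5, 5)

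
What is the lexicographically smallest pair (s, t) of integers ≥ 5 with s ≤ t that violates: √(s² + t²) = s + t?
Substituting (5, 5) into the claim:
LHS = √(5² + 5²) = 5·√(2) ≈ 7.071
RHS = 5 + 5 = 10

Since LHS ≠ RHS, this pair disproves the claim, and no lexicographically smaller pair (s ≤ t, integers ≥ 5) does.

For instance (5, 11) is also a counterexample (LHS = √(146) ≈ 12.08, RHS = 16), but it's lexicographically larger.

Answer: (s, t) = (5, 5)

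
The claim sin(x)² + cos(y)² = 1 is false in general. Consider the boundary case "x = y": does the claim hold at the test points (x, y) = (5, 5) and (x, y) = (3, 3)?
Yes, holds at both test points

At (5, 5): LHS = cos(5)² + sin(5)² = 1, RHS = 1 → equal
At (3, 3): LHS = sin(3)² + cos(3)² = 1, RHS = 1 → equal

So the claim does hold at both of these boundary points, even though it is not an identity.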